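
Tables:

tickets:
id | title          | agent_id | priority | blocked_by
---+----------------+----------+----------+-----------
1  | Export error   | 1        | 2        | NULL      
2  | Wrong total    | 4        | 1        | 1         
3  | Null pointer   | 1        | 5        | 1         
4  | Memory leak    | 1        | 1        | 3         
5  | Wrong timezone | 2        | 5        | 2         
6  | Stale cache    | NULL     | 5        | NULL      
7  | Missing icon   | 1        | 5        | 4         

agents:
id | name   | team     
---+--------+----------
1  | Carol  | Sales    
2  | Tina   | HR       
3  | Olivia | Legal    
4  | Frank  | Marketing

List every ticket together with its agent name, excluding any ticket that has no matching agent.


INNER JOIN keeps only tickets rows whose agent_id matches an id in agents. Walk through each ticket:
  - ticket 1 (Export error): agent_id=1 -> matches Carol
  - ticket 2 (Wrong total): agent_id=4 -> matches Frank
  - ticket 3 (Null pointer): agent_id=1 -> matches Carol
  - ticket 4 (Memory leak): agent_id=1 -> matches Carol
  - ticket 5 (Wrong timezone): agent_id=2 -> matches Tina
  - ticket 6 (Stale cache): agent_id=NULL, no match -> dropped
  - ticket 7 (Missing icon): agent_id=1 -> matches Carol
So 1 of 7 rows is dropped.

SQL:
SELECT a.title, b.name AS agent
FROM tickets a
INNER JOIN agents b ON a.agent_id = b.id

Result:
title          | agent
---------------+------
Export error   | Carol
Wrong total    | Frank
Null pointer   | Carol
Memory leak    | Carol
Wrong timezone | Tina 
Missing icon   | Carol


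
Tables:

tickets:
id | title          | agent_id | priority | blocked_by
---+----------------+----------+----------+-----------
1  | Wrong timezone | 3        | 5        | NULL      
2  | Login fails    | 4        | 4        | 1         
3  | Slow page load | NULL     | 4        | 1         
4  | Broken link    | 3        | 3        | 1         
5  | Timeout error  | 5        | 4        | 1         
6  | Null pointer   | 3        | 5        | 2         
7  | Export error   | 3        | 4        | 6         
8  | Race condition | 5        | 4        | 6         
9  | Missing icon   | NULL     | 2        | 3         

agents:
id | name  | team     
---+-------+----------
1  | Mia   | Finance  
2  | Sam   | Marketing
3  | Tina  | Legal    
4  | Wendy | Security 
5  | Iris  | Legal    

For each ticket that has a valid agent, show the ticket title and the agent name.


INNER JOIN keeps only tickets rows whose agent_id matches an id in agents. Walk through each ticket:
  - ticket 1 (Wrong timezone): agent_id=3 -> matches Tina
  - ticket 2 (Login fails): agent_id=4 -> matches Wendy
  - ticket 3 (Slow page load): agent_id=NULL, no match -> dropped
  - ticket 4 (Broken link): agent_id=3 -> matches Tina
  - ticket 5 (Timeout error): agent_id=5 -> matches Iris
  - ticket 6 (Null pointer): agent_id=3 -> matches Tina
  - ticket 7 (Export error): agent_id=3 -> matches Tina
  - ticket 8 (Race condition): agent_id=5 -> matches Iris
  - ticket 9 (Missing icon): agent_id=NULL, no match -> dropped
So 2 of 9 rows are dropped.

SQL:
SELECT a.title, b.name AS agent
FROM tickets a
INNER JOIN agents b ON a.agent_id = b.id

Result:
title          | agent
---------------+------
Wrong timezone | Tina 
Login fails    | Wendy
Broken link    | Tina 
Timeout error  | Iris 
Null pointer   | Tina 
Export error   | Tina 
Race condition | Iris 


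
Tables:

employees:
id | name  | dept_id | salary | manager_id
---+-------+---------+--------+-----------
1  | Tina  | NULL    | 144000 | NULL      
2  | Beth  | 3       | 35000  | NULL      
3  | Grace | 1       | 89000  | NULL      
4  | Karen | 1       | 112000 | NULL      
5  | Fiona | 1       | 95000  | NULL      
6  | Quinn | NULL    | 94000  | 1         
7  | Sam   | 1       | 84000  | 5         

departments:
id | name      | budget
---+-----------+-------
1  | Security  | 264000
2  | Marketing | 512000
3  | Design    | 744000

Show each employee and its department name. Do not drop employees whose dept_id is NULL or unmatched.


LEFT JOIN keeps every row from employees (the left table); where dept_id has no match in departments, the department columns become NULL. Walk through each employee:
  - employee 1 (Tina): dept_id=NULL, no match -> kept with NULL
  - employee 2 (Beth): dept_id=3 -> matches Design
  - employee 3 (Grace): dept_id=1 -> matches Security
  - employee 4 (Karen): dept_id=1 -> matches Security
  - employee 5 (Fiona): dept_id=1 -> matches Security
  - employee 6 (Quinn): dept_id=NULL, no match -> kept with NULL
  - employee 7 (Sam): dept_id=1 -> matches Security
All 7 rows appear; 2 have NULL department.

SQL:
SELECT a.name, b.name AS department
FROM employees a
LEFT JOIN departments b ON a.dept_id = b.id

Result:
name  | department
------+-----------
Tina  | NULL      
Beth  | Design    
Grace | Security  
Karen | Security  
Fiona | Security  
Quinn | NULL      
Sam   | Security  


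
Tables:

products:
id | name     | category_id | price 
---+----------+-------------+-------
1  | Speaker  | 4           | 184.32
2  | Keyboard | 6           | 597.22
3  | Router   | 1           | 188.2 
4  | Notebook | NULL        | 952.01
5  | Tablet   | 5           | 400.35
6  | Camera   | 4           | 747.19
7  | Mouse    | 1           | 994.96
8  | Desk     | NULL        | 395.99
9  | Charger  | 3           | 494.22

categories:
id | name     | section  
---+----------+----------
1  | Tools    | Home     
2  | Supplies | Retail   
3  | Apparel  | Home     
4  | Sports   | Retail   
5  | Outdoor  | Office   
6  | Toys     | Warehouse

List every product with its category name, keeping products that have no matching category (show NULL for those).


LEFT JOIN keeps every row from products (the left table); where category_id has no match in categories, the category columns become NULL. Walk through each product:
  - product 1 (Speaker): category_id=4 -> matches Sports
  - product 2 (Keyboard): category_id=6 -> matches Toys
  - product 3 (Router): category_id=1 -> matches Tools
  - product 4 (Notebook): category_id=NULL, no match -> kept with NULL
  - product 5 (Tablet): category_id=5 -> matches Outdoor
  - product 6 (Camera): category_id=4 -> matches Sports
  - product 7 (Mouse): category_id=1 -> matches Tools
  - product 8 (Desk): category_id=NULL, no match -> kept with NULL
  - product 9 (Charger): category_id=3 -> matches Apparel
All 9 rows appear; 2 have NULL category.

SQL:
SELECT a.name, b.name AS category
FROM products a
LEFT JOIN categories b ON a.category_id = b.id

Result:
name     | category
---------+---------
Speaker  | Sports  
Keyboard | Toys    
Router   | Tools   
Notebook | NULL    
Tablet   | Outdoor 
Camera   | Sports  
Mouse    | Tools   
Desk     | NULL    
Charger  | Apparel 


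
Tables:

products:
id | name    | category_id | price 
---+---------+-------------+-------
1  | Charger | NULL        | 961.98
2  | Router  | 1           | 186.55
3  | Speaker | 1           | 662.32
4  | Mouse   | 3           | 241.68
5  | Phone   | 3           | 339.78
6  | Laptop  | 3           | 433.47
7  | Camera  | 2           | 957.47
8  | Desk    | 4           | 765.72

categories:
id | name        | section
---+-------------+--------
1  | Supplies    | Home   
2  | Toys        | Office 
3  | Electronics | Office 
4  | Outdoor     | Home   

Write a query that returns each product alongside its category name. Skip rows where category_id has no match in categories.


INNER JOIN keeps only products rows whose category_id matches an id in categories. Walk through each product:
  - product 1 (Charger): category_id=NULL, no match -> dropped
  - product 2 (Router): category_id=1 -> matches Supplies
  - product 3 (Speaker): category_id=1 -> matches Supplies
  - product 4 (Mouse): category_id=3 -> matches Electronics
  - product 5 (Phone): category_id=3 -> matches Electronics
  - product 6 (Laptop): category_id=3 -> matches Electronics
  - product 7 (Camera): category_id=2 -> matches Toys
  - product 8 (Desk): category_id=4 -> matches Outdoor
So 1 of 8 rows is dropped.

SQL:
SELECT a.name, b.name AS category
FROM products a
INNER JOIN categories b ON a.category_id = b.id

Result:
name    | category   
--------+------------
Router  | Supplies   
Speaker | Supplies   
Mouse   | Electronics
Phone   | Electronics
Laptop  | Electronics
Camera  | Toys       
Desk    | Outdoor    


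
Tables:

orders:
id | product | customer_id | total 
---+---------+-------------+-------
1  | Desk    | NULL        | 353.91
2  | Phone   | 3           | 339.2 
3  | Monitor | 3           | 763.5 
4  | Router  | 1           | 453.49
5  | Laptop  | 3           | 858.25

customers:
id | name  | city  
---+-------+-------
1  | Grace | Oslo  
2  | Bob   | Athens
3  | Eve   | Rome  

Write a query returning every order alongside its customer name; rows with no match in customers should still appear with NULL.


LEFT JOIN keeps every row from orders (the left table); where customer_id has no match in customers, the customer columns become NULL. Walk through each order:
  - order 1 (Desk): customer_id=NULL, no match -> kept with NULL
  - order 2 (Phone): customer_id=3 -> matches Eve
  - order 3 (Monitor): customer_id=3 -> matches Eve
  - order 4 (Router): customer_id=1 -> matches Grace
  - order 5 (Laptop): customer_id=3 -> matches Eve
All 5 rows appear; 1 has NULL customer.

SQL:
SELECT a.product, b.name AS customer
FROM orders a
LEFT JOIN customers b ON a.customer_id = b.id

Result:
product | customer
--------+---------
Desk    | NULL    
Phone   | Eve     
Monitor | Eve     
Router  | Grace   
Laptop  | Eve     


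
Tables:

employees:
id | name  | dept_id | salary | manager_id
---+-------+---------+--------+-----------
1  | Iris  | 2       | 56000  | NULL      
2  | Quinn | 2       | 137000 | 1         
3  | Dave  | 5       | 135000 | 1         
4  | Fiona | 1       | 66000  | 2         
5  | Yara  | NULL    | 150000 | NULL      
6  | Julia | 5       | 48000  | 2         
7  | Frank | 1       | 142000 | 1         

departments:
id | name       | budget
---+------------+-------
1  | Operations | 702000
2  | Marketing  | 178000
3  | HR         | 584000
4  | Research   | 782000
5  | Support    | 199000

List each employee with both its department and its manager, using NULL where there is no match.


Two LEFT JOINs from the same base table employees: one to departments via dept_id, one to employees itself via manager_id. Both are LEFT so every employee is preserved.
Match against departments:
  - employee 1 (Iris): dept_id=2 -> matches Marketing
  - employee 2 (Quinn): dept_id=2 -> matches Marketing
  - employee 3 (Dave): dept_id=5 -> matches Support
  - employee 4 (Fiona): dept_id=1 -> matches Operations
  - employee 5 (Yara): dept_id=NULL, no match -> kept with NULL
  - employee 6 (Julia): dept_id=5 -> matches Support
  - employee 7 (Frank): dept_id=1 -> matches Operations
Match against employees (self):
  - employee 1 (Iris): manager_id=NULL -> NULL
  - employee 2 (Quinn): manager_id=1 -> Iris
  - employee 3 (Dave): manager_id=1 -> Iris
  - employee 4 (Fiona): manager_id=2 -> Quinn
  - employee 5 (Yara): manager_id=NULL -> NULL
  - employee 6 (Julia): manager_id=2 -> Quinn
  - employee 7 (Frank): manager_id=1 -> Iris

SQL:
SELECT a.name, b.name AS department, c.name AS manager
FROM employees a
LEFT JOIN departments b ON a.dept_id = b.id
LEFT JOIN employees c ON a.manager_id = c.id

Result:
name  | department | manager
------+------------+--------
Iris  | Marketing  | NULL   
Quinn | Marketing  | Iris   
Dave  | Support    | Iris   
Fiona | Operations | Quinn  
Yara  | NULL       | NULL   
Julia | Support    | Quinn  
Frank | Operations | Iris   


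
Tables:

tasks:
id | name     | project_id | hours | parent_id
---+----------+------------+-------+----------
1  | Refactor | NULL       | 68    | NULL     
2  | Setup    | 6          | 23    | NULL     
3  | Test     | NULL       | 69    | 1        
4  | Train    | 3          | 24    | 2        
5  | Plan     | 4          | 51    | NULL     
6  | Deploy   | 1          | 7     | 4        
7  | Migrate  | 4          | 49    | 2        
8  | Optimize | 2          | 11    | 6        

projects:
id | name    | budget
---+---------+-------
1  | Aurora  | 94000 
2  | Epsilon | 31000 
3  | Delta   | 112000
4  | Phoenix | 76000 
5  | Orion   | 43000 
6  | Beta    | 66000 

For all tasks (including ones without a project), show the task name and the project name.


LEFT JOIN keeps every row from tasks (the left table); where project_id has no match in projects, the project columns become NULL. Walk through each task:
  - task 1 (Refactor): project_id=NULL, no match -> kept with NULL
  - task 2 (Setup): project_id=6 -> matches Beta
  - task 3 (Test): project_id=NULL, no match -> kept with NULL
  - task 4 (Train): project_id=3 -> matches Delta
  - task 5 (Plan): project_id=4 -> matches Phoenix
  - task 6 (Deploy): project_id=1 -> matches Aurora
  - task 7 (Migrate): project_id=4 -> matches Phoenix
  - task 8 (Optimize): project_id=2 -> matches Epsilon
All 8 rows appear; 2 have NULL project.

SQL:
SELECT a.name, b.name AS project
FROM tasks a
LEFT JOIN projects b ON a.project_id = b.id

Result:
name     | project
---------+--------
Refactor | NULL   
Setup    | Beta   
Test     | NULL   
Train    | Delta  
Plan     | Phoenix
Deploy   | Aurora 
Migrate  | Phoenix
Optimize | Epsilon


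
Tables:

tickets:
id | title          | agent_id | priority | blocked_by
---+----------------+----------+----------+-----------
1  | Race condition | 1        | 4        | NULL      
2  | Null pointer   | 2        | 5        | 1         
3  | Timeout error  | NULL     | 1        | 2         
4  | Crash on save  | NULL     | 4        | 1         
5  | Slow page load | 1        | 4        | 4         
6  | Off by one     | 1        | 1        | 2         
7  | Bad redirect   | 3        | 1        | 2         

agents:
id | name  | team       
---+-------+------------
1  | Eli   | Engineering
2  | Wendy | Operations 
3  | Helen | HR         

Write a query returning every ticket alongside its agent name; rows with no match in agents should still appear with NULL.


LEFT JOIN keeps every row from tickets (the left table); where agent_id has no match in agents, the agent columns become NULL. Walk through each ticket:
  - ticket 1 (Race condition): agent_id=1 -> matches Eli
  - ticket 2 (Null pointer): agent_id=2 -> matches Wendy
  - ticket 3 (Timeout error): agent_id=NULL, no match -> kept with NULL
  - ticket 4 (Crash on save): agent_id=NULL, no match -> kept with NULL
  - ticket 5 (Slow page load): agent_id=1 -> matches Eli
  - ticket 6 (Off by one): agent_id=1 -> matches Eli
  - ticket 7 (Bad redirect): agent_id=3 -> matches Helen
All 7 rows appear; 2 have NULL agent.

SQL:
SELECT a.title, b.name AS agent
FROM tickets a
LEFT JOIN agents b ON a.agent_id = b.id

Result:
title          | agent
---------------+------
Race condition | Eli  
Null pointer   | Wendy
Timeout error  | NULL 
Crash on save  | NULL 
Slow page load | Eli  
Off by one     | Eli  
Bad redirect   | Helen


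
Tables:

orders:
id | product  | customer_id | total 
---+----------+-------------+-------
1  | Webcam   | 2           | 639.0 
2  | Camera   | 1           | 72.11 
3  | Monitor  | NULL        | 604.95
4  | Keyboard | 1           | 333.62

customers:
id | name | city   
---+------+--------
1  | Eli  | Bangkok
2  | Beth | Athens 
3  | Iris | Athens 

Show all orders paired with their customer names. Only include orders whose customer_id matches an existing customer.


INNER JOIN keeps only orders rows whose customer_id matches an id in customers. Walk through each order:
  - order 1 (Webcam): customer_id=2 -> matches Beth
  - order 2 (Camera): customer_id=1 -> matches Eli
  - order 3 (Monitor): customer_id=NULL, no match -> dropped
  - order 4 (Keyboard): customer_id=1 -> matches Eli
So 1 of 4 rows is dropped.

SQL:
SELECT a.product, b.name AS customer
FROM orders a
INNER JOIN customers b ON a.customer_id = b.id

Result:
product  | customer
---------+---------
Webcam   | Beth    
Camera   | Eli     
Keyboard | Eli     


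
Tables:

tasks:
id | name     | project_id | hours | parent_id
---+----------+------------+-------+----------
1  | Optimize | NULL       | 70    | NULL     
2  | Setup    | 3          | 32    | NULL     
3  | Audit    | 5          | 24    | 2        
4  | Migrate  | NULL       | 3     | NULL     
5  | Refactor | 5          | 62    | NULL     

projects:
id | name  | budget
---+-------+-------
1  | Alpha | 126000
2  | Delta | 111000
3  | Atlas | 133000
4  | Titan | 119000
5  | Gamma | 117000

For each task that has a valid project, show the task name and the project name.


INNER JOIN keeps only tasks rows whose project_id matches an id in projects. Walk through each task:
  - task 1 (Optimize): project_id=NULL, no match -> dropped
  - task 2 (Setup): project_id=3 -> matches Atlas
  - task 3 (Audit): project_id=5 -> matches Gamma
  - task 4 (Migrate): project_id=NULL, no match -> dropped
  - task 5 (Refactor): project_id=5 -> matches Gamma
So 2 of 5 rows are dropped.

SQL:
SELECT a.name, b.name AS project
FROM tasks a
INNER JOIN projects b ON a.project_id = b.id

Result:
name     | project
---------+--------
Setup    | Atlas  
Audit    | Gamma  
Refactor | Gamma  


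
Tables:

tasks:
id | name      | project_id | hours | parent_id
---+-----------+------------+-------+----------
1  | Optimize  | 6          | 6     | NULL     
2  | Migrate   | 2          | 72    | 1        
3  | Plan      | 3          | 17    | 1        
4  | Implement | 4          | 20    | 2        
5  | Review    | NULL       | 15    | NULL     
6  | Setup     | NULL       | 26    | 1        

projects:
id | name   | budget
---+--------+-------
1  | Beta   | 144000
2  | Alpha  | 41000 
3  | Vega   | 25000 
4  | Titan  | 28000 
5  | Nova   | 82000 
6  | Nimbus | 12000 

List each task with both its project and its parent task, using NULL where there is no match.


Two LEFT JOINs from the same base table tasks: one to projects via project_id, one to tasks itself via parent_id. Both are LEFT so every task is preserved.
Match against projects:
  - task 1 (Optimize): project_id=6 -> matches Nimbus
  - task 2 (Migrate): project_id=2 -> matches Alpha
  - task 3 (Plan): project_id=3 -> matches Vega
  - task 4 (Implement): project_id=4 -> matches Titan
  - task 5 (Review): project_id=NULL, no match -> kept with NULL
  - task 6 (Setup): project_id=NULL, no match -> kept with NULL
Match against tasks (self):
  - task 1 (Optimize): parent_id=NULL -> NULL
  - task 2 (Migrate): parent_id=1 -> Optimize
  - task 3 (Plan): parent_id=1 -> Optimize
  - task 4 (Implement): parent_id=2 -> Migrate
  - task 5 (Review): parent_id=NULL -> NULL
  - task 6 (Setup): parent_id=1 -> Optimize

SQL:
SELECT a.name, b.name AS project, c.name AS parent
FROM tasks a
LEFT JOIN projects b ON a.project_id = b.id
LEFT JOIN tasks c ON a.parent_id = c.id

Result:
name      | project | parent  
----------+---------+---------
Optimize  | Nimbus  | NULL    
Migrate   | Alpha   | Optimize
Plan      | Vega    | Optimize
Implement | Titan   | Migrate 
Review    | NULL    | NULL    
Setup     | NULL    | Optimize


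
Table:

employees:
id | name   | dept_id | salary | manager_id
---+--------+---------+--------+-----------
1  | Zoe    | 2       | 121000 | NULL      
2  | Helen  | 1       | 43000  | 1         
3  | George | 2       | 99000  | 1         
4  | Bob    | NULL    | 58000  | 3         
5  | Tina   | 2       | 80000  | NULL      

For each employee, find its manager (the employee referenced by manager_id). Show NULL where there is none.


This is a self-join: employees is joined to a second copy of itself, matching each row's manager_id to another row's id. Use LEFT JOIN so rows with manager_id=NULL are kept.
  - employee 1 (Zoe): manager_id=NULL -> NULL
  - employee 2 (Helen): manager_id=1 -> Zoe
  - employee 3 (George): manager_id=1 -> Zoe
  - employee 4 (Bob): manager_id=3 -> George
  - employee 5 (Tina): manager_id=NULL -> NULL

SQL:
SELECT a.name AS item, b.name AS manager
FROM employees a
LEFT JOIN employees b ON a.manager_id = b.id

Result:
item   | manager
-------+--------
Zoe    | NULL   
Helen  | Zoe    
George | Zoe    
Bob    | George 
Tina   | NULL   


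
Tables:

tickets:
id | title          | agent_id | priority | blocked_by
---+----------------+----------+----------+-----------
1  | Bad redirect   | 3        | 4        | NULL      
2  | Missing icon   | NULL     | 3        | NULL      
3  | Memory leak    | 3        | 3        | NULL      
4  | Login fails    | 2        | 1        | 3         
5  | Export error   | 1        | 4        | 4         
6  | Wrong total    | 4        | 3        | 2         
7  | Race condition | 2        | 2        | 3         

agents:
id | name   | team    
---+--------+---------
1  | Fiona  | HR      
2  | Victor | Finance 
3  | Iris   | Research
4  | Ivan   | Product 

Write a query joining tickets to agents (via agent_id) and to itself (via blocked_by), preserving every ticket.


Two LEFT JOINs from the same base table tickets: one to agents via agent_id, one to tickets itself via blocked_by. Both are LEFT so every ticket is preserved.
Match against agents:
  - ticket 1 (Bad redirect): agent_id=3 -> matches Iris
  - ticket 2 (Missing icon): agent_id=NULL, no match -> kept with NULL
  - ticket 3 (Memory leak): agent_id=3 -> matches Iris
  - ticket 4 (Login fails): agent_id=2 -> matches Victor
  - ticket 5 (Export error): agent_id=1 -> matches Fiona
  - ticket 6 (Wrong total): agent_id=4 -> matches Ivan
  - ticket 7 (Race condition): agent_id=2 -> matches Victor
Match against tickets (self):
  - ticket 1 (Bad redirect): blocked_by=NULL -> NULL
  - ticket 2 (Missing icon): blocked_by=NULL -> NULL
  - ticket 3 (Memory leak): blocked_by=NULL -> NULL
  - ticket 4 (Login fails): blocked_by=3 -> Memory leak
  - ticket 5 (Export error): blocked_by=4 -> Login fails
  - ticket 6 (Wrong total): blocked_by=2 -> Missing icon
  - ticket 7 (Race condition): blocked_by=3 -> Memory leak

SQL:
SELECT a.title, b.name AS agent, c.title AS blocked_by
FROM tickets a
LEFT JOIN agents b ON a.agent_id = b.id
LEFT JOIN tickets c ON a.blocked_by = c.id

Result:
title          | agent  | blocked_by  
---------------+--------+-------------
Bad redirect   | Iris   | NULL        
Missing icon   | NULL   | NULL        
Memory leak    | Iris   | NULL        
Login fails    | Victor | Memory leak 
Export error   | Fiona  | Login fails 
Wrong total    | Ivan   | Missing icon
Race condition | Victor | Memory leak 


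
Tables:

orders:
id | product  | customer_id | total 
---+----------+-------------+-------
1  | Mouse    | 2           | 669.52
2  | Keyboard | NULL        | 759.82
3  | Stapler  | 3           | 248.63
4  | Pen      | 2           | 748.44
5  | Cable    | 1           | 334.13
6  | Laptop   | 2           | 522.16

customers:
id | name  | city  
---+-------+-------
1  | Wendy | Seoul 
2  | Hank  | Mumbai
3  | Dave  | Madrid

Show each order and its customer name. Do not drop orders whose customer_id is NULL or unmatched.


LEFT JOIN keeps every row from orders (the left table); where customer_id has no match in customers, the customer columns become NULL. Walk through each order:
  - order 1 (Mouse): customer_id=2 -> matches Hank
  - order 2 (Keyboard): customer_id=NULL, no match -> kept with NULL
  - order 3 (Stapler): customer_id=3 -> matches Dave
  - order 4 (Pen): customer_id=2 -> matches Hank
  - order 5 (Cable): customer_id=1 -> matches Wendy
  - order 6 (Laptop): customer_id=2 -> matches Hank
All 6 rows appear; 1 has NULL customer.

SQL:
SELECT a.product, b.name AS customer
FROM orders a
LEFT JOIN customers b ON a.customer_id = b.id

Result:
product  | customer
---------+---------
Mouse    | Hank    
Keyboard | NULL    
Stapler  | Dave    
Pen      | Hank    
Cable    | Wendy   
Laptop   | Hank    


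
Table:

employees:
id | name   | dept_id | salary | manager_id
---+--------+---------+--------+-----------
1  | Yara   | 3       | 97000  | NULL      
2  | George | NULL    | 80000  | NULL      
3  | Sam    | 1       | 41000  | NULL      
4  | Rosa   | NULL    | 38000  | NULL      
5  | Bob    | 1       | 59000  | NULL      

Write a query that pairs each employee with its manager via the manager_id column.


This is a self-join: employees is joined to a second copy of itself, matching each row's manager_id to another row's id. Use LEFT JOIN so rows with manager_id=NULL are kept.
  - employee 1 (Yara): manager_id=NULL -> NULL
  - employee 2 (George): manager_id=NULL -> NULL
  - employee 3 (Sam): manager_id=NULL -> NULL
  - employee 4 (Rosa): manager_id=NULL -> NULL
  - employee 5 (Bob): manager_id=NULL -> NULL

SQL:
SELECT a.name AS item, b.name AS manager
FROM employees a
LEFT JOIN employees b ON a.manager_id = b.id

Result:
item   | manager
-------+--------
Yara   | NULL   
George | NULL   
Sam    | NULL   
Rosa   | NULL   
Bob    | NULL   


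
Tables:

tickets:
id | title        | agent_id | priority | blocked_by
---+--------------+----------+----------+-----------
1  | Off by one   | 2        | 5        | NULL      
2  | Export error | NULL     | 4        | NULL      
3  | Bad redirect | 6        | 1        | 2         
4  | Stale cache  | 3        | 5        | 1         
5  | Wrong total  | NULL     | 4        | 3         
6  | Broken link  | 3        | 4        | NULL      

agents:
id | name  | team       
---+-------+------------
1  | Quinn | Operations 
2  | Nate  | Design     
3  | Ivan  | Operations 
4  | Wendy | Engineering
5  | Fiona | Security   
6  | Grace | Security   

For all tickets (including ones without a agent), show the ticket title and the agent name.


LEFT JOIN keeps every row from tickets (the left table); where agent_id has no match in agents, the agent columns become NULL. Walk through each ticket:
  - ticket 1 (Off by one): agent_id=2 -> matches Nate
  - ticket 2 (Export error): agent_id=NULL, no match -> kept with NULL
  - ticket 3 (Bad redirect): agent_id=6 -> matches Grace
  - ticket 4 (Stale cache): agent_id=3 -> matches Ivan
  - ticket 5 (Wrong total): agent_id=NULL, no match -> kept with NULL
  - ticket 6 (Broken link): agent_id=3 -> matches Ivan
All 6 rows appear; 2 have NULL agent.

SQL:
SELECT a.title, b.name AS agent
FROM tickets a
LEFT JOIN agents b ON a.agent_id = b.id

Result:
title        | agent
-------------+------
Off by one   | Nate 
Export error | NULL 
Bad redirect | Grace
Stale cache  | Ivan 
Wrong total  | NULL 
Broken link  | Ivan 


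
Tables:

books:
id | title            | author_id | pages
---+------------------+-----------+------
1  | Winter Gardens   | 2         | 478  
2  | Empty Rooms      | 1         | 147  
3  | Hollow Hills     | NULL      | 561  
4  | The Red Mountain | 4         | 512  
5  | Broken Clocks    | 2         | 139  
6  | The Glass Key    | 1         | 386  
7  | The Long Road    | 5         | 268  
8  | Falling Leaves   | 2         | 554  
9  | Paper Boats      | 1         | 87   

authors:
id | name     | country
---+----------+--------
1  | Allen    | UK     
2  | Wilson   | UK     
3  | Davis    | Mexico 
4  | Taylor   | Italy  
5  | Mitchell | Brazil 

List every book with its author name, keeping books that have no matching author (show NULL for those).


LEFT JOIN keeps every row from books (the left table); where author_id has no match in authors, the author columns become NULL. Walk through each book:
  - book 1 (Winter Gardens): author_id=2 -> matches Wilson
  - book 2 (Empty Rooms): author_id=1 -> matches Allen
  - book 3 (Hollow Hills): author_id=NULL, no match -> kept with NULL
  - book 4 (The Red Mountain): author_id=4 -> matches Taylor
  - book 5 (Broken Clocks): author_id=2 -> matches Wilson
  - book 6 (The Glass Key): author_id=1 -> matches Allen
  - book 7 (The Long Road): author_id=5 -> matches Mitchell
  - book 8 (Falling Leaves): author_id=2 -> matches Wilson
  - book 9 (Paper Boats): author_id=1 -> matches Allen
All 9 rows appear; 1 has NULL author.

SQL:
SELECT a.title, b.name AS author
FROM books a
LEFT JOIN authors b ON a.author_id = b.id

Result:
title            | author  
-----------------+---------
Winter Gardens   | Wilson  
Empty Rooms      | Allen   
Hollow Hills     | NULL    
The Red Mountain | Taylor  
Broken Clocks    | Wilson  
The Glass Key    | Allen   
The Long Road    | Mitchell
Falling Leaves   | Wilson  
Paper Boats      | Allen   


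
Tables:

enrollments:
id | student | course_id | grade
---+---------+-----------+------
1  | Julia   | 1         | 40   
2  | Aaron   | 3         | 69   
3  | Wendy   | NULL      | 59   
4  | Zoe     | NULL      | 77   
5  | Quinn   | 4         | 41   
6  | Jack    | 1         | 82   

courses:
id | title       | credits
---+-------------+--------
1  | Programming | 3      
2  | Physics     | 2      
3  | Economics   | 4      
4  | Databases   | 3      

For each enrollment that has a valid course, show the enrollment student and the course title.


INNER JOIN keeps only enrollments rows whose course_id matches an id in courses. Walk through each enrollment:
  - enrollment 1 (Julia): course_id=1 -> matches Programming
  - enrollment 2 (Aaron): course_id=3 -> matches Economics
  - enrollment 3 (Wendy): course_id=NULL, no match -> dropped
  - enrollment 4 (Zoe): course_id=NULL, no match -> dropped
  - enrollment 5 (Quinn): course_id=4 -> matches Databases
  - enrollment 6 (Jack): course_id=1 -> matches Programming
So 2 of 6 rows are dropped.

SQL:
SELECT a.student, b.title AS course
FROM enrollments a
INNER JOIN courses b ON a.course_id = b.id

Result:
student | course     
--------+------------
Julia   | Programming
Aaron   | Economics  
Quinn   | Databases  
Jack    | Programming


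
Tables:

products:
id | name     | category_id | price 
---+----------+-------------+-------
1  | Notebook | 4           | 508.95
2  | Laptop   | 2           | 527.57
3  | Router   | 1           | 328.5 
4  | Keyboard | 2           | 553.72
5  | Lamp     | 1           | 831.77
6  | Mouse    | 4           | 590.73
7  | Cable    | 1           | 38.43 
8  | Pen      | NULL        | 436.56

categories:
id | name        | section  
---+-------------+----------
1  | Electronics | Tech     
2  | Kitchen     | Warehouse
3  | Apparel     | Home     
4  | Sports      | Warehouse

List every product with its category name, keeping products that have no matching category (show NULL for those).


LEFT JOIN keeps every row from products (the left table); where category_id has no match in categories, the category columns become NULL. Walk through each product:
  - product 1 (Notebook): category_id=4 -> matches Sports
  - product 2 (Laptop): category_id=2 -> matches Kitchen
  - product 3 (Router): category_id=1 -> matches Electronics
  - product 4 (Keyboard): category_id=2 -> matches Kitchen
  - product 5 (Lamp): category_id=1 -> matches Electronics
  - product 6 (Mouse): category_id=4 -> matches Sports
  - product 7 (Cable): category_id=1 -> matches Electronics
  - product 8 (Pen): category_id=NULL, no match -> kept with NULL
All 8 rows appear; 1 has NULL category.

SQL:
SELECT a.name, b.name AS category
FROM products a
LEFT JOIN categories b ON a.category_id = b.id

Result:
name     | category   
---------+------------
Notebook | Sports     
Laptop   | Kitchen    
Router   | Electronics
Keyboard | Kitchen    
Lamp     | Electronics
Mouse    | Sports     
Cable    | Electronics
Pen      | NULL       


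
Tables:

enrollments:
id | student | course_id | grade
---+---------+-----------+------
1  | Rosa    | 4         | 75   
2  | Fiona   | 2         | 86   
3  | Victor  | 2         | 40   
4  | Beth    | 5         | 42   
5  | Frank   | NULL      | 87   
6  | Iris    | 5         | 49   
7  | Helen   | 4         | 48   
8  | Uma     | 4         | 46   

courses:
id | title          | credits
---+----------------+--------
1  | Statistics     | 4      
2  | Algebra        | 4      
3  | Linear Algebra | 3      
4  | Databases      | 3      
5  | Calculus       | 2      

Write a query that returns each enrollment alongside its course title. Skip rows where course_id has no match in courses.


INNER JOIN keeps only enrollments rows whose course_id matches an id in courses. Walk through each enrollment:
  - enrollment 1 (Rosa): course_id=4 -> matches Databases
  - enrollment 2 (Fiona): course_id=2 -> matches Algebra
  - enrollment 3 (Victor): course_id=2 -> matches Algebra
  - enrollment 4 (Beth): course_id=5 -> matches Calculus
  - enrollment 5 (Frank): course_id=NULL, no match -> dropped
  - enrollment 6 (Iris): course_id=5 -> matches Calculus
  - enrollment 7 (Helen): course_id=4 -> matches Databases
  - enrollment 8 (Uma): course_id=4 -> matches Databases
So 1 of 8 rows is dropped.

SQL:
SELECT a.student, b.title AS course
FROM enrollments a
INNER JOIN courses b ON a.course_id = b.id

Result:
student | course   
--------+----------
Rosa    | Databases
Fiona   | Algebra  
Victor  | Algebra  
Beth    | Calculus 
Iris    | Calculus 
Helen   | Databases
Uma     | Databases


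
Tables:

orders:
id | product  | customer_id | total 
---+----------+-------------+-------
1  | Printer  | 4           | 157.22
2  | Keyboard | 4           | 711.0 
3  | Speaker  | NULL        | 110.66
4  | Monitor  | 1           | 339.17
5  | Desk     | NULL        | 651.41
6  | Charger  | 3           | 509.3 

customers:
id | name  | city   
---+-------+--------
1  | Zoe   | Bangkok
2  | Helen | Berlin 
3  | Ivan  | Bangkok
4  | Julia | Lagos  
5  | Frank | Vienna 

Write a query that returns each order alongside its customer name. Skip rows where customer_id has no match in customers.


INNER JOIN keeps only orders rows whose customer_id matches an id in customers. Walk through each order:
  - order 1 (Printer): customer_id=4 -> matches Julia
  - order 2 (Keyboard): customer_id=4 -> matches Julia
  - order 3 (Speaker): customer_id=NULL, no match -> dropped
  - order 4 (Monitor): customer_id=1 -> matches Zoe
  - order 5 (Desk): customer_id=NULL, no match -> dropped
  - order 6 (Charger): customer_id=3 -> matches Ivan
So 2 of 6 rows are dropped.

SQL:
SELECT a.product, b.name AS customer
FROM orders a
INNER JOIN customers b ON a.customer_id = b.id

Result:
product  | customer
---------+---------
Printer  | Julia   
Keyboard | Julia   
Monitor  | Zoe     
Charger  | Ivan    


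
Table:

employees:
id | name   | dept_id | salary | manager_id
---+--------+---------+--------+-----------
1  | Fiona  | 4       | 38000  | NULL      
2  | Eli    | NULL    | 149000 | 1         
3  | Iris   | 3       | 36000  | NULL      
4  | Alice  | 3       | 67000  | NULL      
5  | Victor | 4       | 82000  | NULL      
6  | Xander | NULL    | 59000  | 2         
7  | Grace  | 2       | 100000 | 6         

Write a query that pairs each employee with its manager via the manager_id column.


This is a self-join: employees is joined to a second copy of itself, matching each row's manager_id to another row's id. Use LEFT JOIN so rows with manager_id=NULL are kept.
  - employee 1 (Fiona): manager_id=NULL -> NULL
  - employee 2 (Eli): manager_id=1 -> Fiona
  - employee 3 (Iris): manager_id=NULL -> NULL
  - employee 4 (Alice): manager_id=NULL -> NULL
  - employee 5 (Victor): manager_id=NULL -> NULL
  - employee 6 (Xander): manager_id=2 -> Eli
  - employee 7 (Grace): manager_id=6 -> Xander

SQL:
SELECT a.name AS item, b.name AS manager
FROM employees a
LEFT JOIN employees b ON a.manager_id = b.id

Result:
item   | manager
-------+--------
Fiona  | NULL   
Eli    | Fiona  
Iris   | NULL   
Alice  | NULL   
Victor | NULL   
Xander | Eli    
Grace  | Xander 


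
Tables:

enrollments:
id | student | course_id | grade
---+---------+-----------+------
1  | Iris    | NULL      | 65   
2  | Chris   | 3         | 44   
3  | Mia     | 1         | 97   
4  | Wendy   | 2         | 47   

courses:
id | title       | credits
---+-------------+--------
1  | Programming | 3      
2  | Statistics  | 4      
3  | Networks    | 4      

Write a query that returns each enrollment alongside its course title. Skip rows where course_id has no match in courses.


INNER JOIN keeps only enrollments rows whose course_id matches an id in courses. Walk through each enrollment:
  - enrollment 1 (Iris): course_id=NULL, no match -> dropped
  - enrollment 2 (Chris): course_id=3 -> matches Networks
  - enrollment 3 (Mia): course_id=1 -> matches Programming
  - enrollment 4 (Wendy): course_id=2 -> matches Statistics
So 1 of 4 rows is dropped.

SQL:
SELECT a.student, b.title AS course
FROM enrollments a
INNER JOIN courses b ON a.course_id = b.id

Result:
student | course     
--------+------------
Chris   | Networks   
Mia     | Programming
Wendy   | Statistics 


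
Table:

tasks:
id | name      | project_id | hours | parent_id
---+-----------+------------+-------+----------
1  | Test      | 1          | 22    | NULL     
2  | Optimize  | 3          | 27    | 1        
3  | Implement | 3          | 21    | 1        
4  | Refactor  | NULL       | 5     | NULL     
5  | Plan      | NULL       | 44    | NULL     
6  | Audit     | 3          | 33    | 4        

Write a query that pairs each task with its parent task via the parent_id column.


This is a self-join: tasks is joined to a second copy of itself, matching each row's parent_id to another row's id. Use LEFT JOIN so rows with parent_id=NULL are kept.
  - task 1 (Test): parent_id=NULL -> NULL
  - task 2 (Optimize): parent_id=1 -> Test
  - task 3 (Implement): parent_id=1 -> Test
  - task 4 (Refactor): parent_id=NULL -> NULL
  - task 5 (Plan): parent_id=NULL -> NULL
  - task 6 (Audit): parent_id=4 -> Refactor

SQL:
SELECT a.name AS item, b.name AS parent
FROM tasks a
LEFT JOIN tasks b ON a.parent_id = b.id

Result:
item      | parent  
----------+---------
Test      | NULL    
Optimize  | Test    
Implement | Test    
Refactor  | NULL    
Plan      | NULL    
Audit     | Refactor


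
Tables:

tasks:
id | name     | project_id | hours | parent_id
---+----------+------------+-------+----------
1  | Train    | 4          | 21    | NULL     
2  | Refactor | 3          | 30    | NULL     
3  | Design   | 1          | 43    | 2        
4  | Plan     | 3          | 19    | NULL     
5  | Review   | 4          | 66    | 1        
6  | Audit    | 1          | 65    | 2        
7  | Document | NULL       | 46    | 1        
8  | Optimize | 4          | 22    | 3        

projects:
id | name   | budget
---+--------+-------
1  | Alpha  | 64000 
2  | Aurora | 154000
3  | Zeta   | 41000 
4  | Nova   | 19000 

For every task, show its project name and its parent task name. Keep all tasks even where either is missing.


Two LEFT JOINs from the same base table tasks: one to projects via project_id, one to tasks itself via parent_id. Both are LEFT so every task is preserved.
Match against projects:
  - task 1 (Train): project_id=4 -> matches Nova
  - task 2 (Refactor): project_id=3 -> matches Zeta
  - task 3 (Design): project_id=1 -> matches Alpha
  - task 4 (Plan): project_id=3 -> matches Zeta
  - task 5 (Review): project_id=4 -> matches Nova
  - task 6 (Audit): project_id=1 -> matches Alpha
  - task 7 (Document): project_id=NULL, no match -> kept with NULL
  - task 8 (Optimize): project_id=4 -> matches Nova
Match against tasks (self):
  - task 1 (Train): parent_id=NULL -> NULL
  - task 2 (Refactor): parent_id=NULL -> NULL
  - task 3 (Design): parent_id=2 -> Refactor
  - task 4 (Plan): parent_id=NULL -> NULL
  - task 5 (Review): parent_id=1 -> Train
  - task 6 (Audit): parent_id=2 -> Refactor
  - task 7 (Document): parent_id=1 -> Train
  - task 8 (Optimize): parent_id=3 -> Design

SQL:
SELECT a.name, b.name AS project, c.name AS parent
FROM tasks a
LEFT JOIN projects b ON a.project_id = b.id
LEFT JOIN tasks c ON a.parent_id = c.id

Result:
name     | project | parent  
---------+---------+---------
Train    | Nova    | NULL    
Refactor | Zeta    | NULL    
Design   | Alpha   | Refactor
Plan     | Zeta    | NULL    
Review   | Nova    | Train   
Audit    | Alpha   | Refactor
Document | NULL    | Train   
Optimize | Nova    | Design  


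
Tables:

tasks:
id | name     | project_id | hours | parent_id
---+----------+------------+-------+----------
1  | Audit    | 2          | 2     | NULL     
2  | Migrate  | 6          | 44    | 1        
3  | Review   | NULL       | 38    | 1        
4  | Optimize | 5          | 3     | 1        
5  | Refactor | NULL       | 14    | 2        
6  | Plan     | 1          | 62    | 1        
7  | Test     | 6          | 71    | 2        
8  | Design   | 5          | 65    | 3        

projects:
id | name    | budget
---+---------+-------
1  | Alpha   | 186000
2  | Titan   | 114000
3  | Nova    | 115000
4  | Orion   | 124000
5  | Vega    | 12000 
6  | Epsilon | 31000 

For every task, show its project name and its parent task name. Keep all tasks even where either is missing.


Two LEFT JOINs from the same base table tasks: one to projects via project_id, one to tasks itself via parent_id. Both are LEFT so every task is preserved.
Match against projects:
  - task 1 (Audit): project_id=2 -> matches Titan
  - task 2 (Migrate): project_id=6 -> matches Epsilon
  - task 3 (Review): project_id=NULL, no match -> kept with NULL
  - task 4 (Optimize): project_id=5 -> matches Vega
  - task 5 (Refactor): project_id=NULL, no match -> kept with NULL
  - task 6 (Plan): project_id=1 -> matches Alpha
  - task 7 (Test): project_id=6 -> matches Epsilon
  - task 8 (Design): project_id=5 -> matches Vega
Match against tasks (self):
  - task 1 (Audit): parent_id=NULL -> NULL
  - task 2 (Migrate): parent_id=1 -> Audit
  - task 3 (Review): parent_id=1 -> Audit
  - task 4 (Optimize): parent_id=1 -> Audit
  - task 5 (Refactor): parent_id=2 -> Migrate
  - task 6 (Plan): parent_id=1 -> Audit
  - task 7 (Test): parent_id=2 -> Migrate
  - task 8 (Design): parent_id=3 -> Review

SQL:
SELECT a.name, b.name AS project, c.name AS parent
FROM tasks a
LEFT JOIN projects b ON a.project_id = b.id
LEFT JOIN tasks c ON a.parent_id = c.id

Result:
name     | project | parent 
---------+---------+--------
Audit    | Titan   | NULL   
Migrate  | Epsilon | Audit  
Review   | NULL    | Audit  
Optimize | Vega    | Audit  
Refactor | NULL    | Migrate
Plan     | Alpha   | Audit  
Test     | Epsilon | Migrate
Design   | Vega    | Review 
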